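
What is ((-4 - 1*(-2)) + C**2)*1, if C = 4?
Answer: 14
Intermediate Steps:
((-4 - 1*(-2)) + C**2)*1 = ((-4 - 1*(-2)) + 4**2)*1 = ((-4 + 2) + 16)*1 = (-2 + 16)*1 = 14*1 = 14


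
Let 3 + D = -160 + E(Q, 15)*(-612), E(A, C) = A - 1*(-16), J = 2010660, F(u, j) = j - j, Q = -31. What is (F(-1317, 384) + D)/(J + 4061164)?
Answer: 9017/6071824 ≈ 0.0014851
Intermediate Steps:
F(u, j) = 0
E(A, C) = 16 + A (E(A, C) = A + 16 = 16 + A)
D = 9017 (D = -3 + (-160 + (16 - 31)*(-612)) = -3 + (-160 - 15*(-612)) = -3 + (-160 + 9180) = -3 + 9020 = 9017)
(F(-1317, 384) + D)/(J + 4061164) = (0 + 9017)/(2010660 + 4061164) = 9017/6071824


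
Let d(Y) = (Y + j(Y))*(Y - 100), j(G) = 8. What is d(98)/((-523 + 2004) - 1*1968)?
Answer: 212/487 ≈ 0.43532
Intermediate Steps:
d(Y) = (-100 + Y)*(8 + Y) (d(Y) = (Y + 8)*(Y - 100) = (8 + Y)*(-100 + Y) = (-100 + Y)*(8 + Y))
d(98)/((-523 + 2004) - 1*1968) = (-800 + 98² - 92*98)/((-523 + 2004) - 1*1968) = (-800 + 9604 - 9016)/(1481 - 1968) = -212/(-487) = -212*(-1/487) = 212/487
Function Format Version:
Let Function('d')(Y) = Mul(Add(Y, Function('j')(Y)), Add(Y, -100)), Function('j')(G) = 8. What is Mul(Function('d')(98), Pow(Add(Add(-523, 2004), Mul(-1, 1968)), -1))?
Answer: Rational(212, 487) ≈ 0.43532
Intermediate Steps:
Function('d')(Y) = Mul(Add(-100, Y), Add(8, Y)) (Function('d')(Y) = Mul(Add(Y, 8), Add(Y, -100)) = Mul(Add(8, Y), Add(-100, Y)) = Mul(Add(-100, Y), Add(8, Y)))
Mul(Function('d')(98), Pow(Add(Add(-523, 2004), Mul(-1, 1968)), -1)) = Mul(Add(-800, Pow(98, 2), Mul(-92, 98)), Pow(Add(Add(-523, 2004), Mul(-1, 1968)), -1)) = Mul(Add(-800, 9604, -9016), Pow(Add(1481, -1968), -1)) = Mul(-212, Pow(-487, -1)) = Mul(-212, Rational(-1, 487)) = Rational(212, 487)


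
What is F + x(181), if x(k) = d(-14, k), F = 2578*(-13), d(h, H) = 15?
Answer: -33499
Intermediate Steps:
F = -33514
x(k) = 15
F + x(181) = -33514 + 15 = -33499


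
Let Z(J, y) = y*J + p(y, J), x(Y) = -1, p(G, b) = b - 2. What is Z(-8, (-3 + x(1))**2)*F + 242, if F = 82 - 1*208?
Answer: 17630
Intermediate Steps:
p(G, b) = -2 + b
Z(J, y) = -2 + J + J*y (Z(J, y) = y*J + (-2 + J) = J*y + (-2 + J) = -2 + J + J*y)
F = -126 (F = 82 - 208 = -126)
Z(-8, (-3 + x(1))**2)*F + 242 = (-2 - 8 - 8*(-3 - 1)**2)*(-126) + 242 = (-2 - 8 - 8*(-4)**2)*(-126) + 242 = (-2 - 8 - 8*16)*(-126) + 242 = (-2 - 8 - 128)*(-126) + 242 = -138*(-126) + 242 = 17388 + 242 = 17630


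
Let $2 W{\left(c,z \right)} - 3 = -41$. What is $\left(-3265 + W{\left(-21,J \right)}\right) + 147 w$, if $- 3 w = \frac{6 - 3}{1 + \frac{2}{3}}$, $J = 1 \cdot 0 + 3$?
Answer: $- \frac{16861}{5} \approx -3372.2$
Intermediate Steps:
$J = 3$ ($J = 0 + 3 = 3$)
$W{\left(c,z \right)} = -19$ ($W{\left(c,z \right)} = \frac{3}{2} + \frac{1}{2} \left(-41\right) = \frac{3}{2} - \frac{41}{2} = -19$)
$w = - \frac{3}{5}$ ($w = - \frac{\left(6 - 3\right) \frac{1}{1 + \frac{2}{3}}}{3} = - \frac{3 \frac{1}{1 + 2 \cdot \frac{1}{3}}}{3} = - \frac{3 \frac{1}{1 + \frac{2}{3}}}{3} = - \frac{3 \frac{1}{\frac{5}{3}}}{3} = - \frac{3 \cdot \frac{3}{5}}{3} = \left(- \frac{1}{3}\right) \frac{9}{5} = - \frac{3}{5} \approx -0.6$)
$\left(-3265 + W{\left(-21,J \right)}\right) + 147 w = \left(-3265 - 19\right) + 147 \left(- \frac{3}{5}\right) = -3284 - \frac{441}{5} = - \frac{16861}{5}$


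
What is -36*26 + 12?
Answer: -924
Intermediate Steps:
-36*26 + 12 = -936 + 12 = -924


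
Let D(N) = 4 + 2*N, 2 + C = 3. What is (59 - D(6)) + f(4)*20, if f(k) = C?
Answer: 63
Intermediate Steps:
C = 1 (C = -2 + 3 = 1)
f(k) = 1
(59 - D(6)) + f(4)*20 = (59 - (4 + 2*6)) + 1*20 = (59 - (4 + 12)) + 20 = (59 - 1*16) + 20 = (59 - 16) + 20 = 43 + 20 = 63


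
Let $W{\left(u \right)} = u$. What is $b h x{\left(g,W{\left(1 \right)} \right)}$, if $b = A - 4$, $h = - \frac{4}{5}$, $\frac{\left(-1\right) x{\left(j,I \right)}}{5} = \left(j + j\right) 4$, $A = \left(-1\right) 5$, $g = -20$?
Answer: $5760$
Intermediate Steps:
$A = -5$
$x{\left(j,I \right)} = - 40 j$ ($x{\left(j,I \right)} = - 5 \left(j + j\right) 4 = - 5 \cdot 2 j 4 = - 5 \cdot 8 j = - 40 j$)
$h = - \frac{4}{5}$ ($h = \left(-4\right) \frac{1}{5} = - \frac{4}{5} \approx -0.8$)
$b = -9$ ($b = -5 - 4 = -9$)
$b h x{\left(g,W{\left(1 \right)} \right)} = \left(-9\right) \left(- \frac{4}{5}\right) \left(\left(-40\right) \left(-20\right)\right) = \frac{36}{5} \cdot 800 = 5760$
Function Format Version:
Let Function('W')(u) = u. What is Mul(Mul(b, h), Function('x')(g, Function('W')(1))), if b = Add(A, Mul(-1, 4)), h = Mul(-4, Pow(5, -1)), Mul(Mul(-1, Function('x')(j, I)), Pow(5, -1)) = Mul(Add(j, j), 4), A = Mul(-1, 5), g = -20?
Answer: 5760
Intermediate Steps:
A = -5
Function('x')(j, I) = Mul(-40, j) (Function('x')(j, I) = Mul(-5, Mul(Add(j, j), 4)) = Mul(-5, Mul(Mul(2, j), 4)) = Mul(-5, Mul(8, j)) = Mul(-40, j))
h = Rational(-4, 5) (h = Mul(-4, Rational(1, 5)) = Rational(-4, 5) ≈ -0.80000)
b = -9 (b = Add(-5, Mul(-1, 4)) = Add(-5, -4) = -9)
Mul(Mul(b, h), Function('x')(g, Function('W')(1))) = Mul(Mul(-9, Rational(-4, 5)), Mul(-40, -20)) = Mul(Rational(36, 5), 800) = 5760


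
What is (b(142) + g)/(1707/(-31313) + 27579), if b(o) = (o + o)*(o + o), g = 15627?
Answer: 3014909579/863579520 ≈ 3.4912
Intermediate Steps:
b(o) = 4*o² (b(o) = (2*o)*(2*o) = 4*o²)
(b(142) + g)/(1707/(-31313) + 27579) = (4*142² + 15627)/(1707/(-31313) + 27579) = (4*20164 + 15627)/(1707*(-1/31313) + 27579) = (80656 + 15627)/(-1707/31313 + 27579) = 96283/(863579520/31313) = 96283*(31313/863579520) = 3014909579/863579520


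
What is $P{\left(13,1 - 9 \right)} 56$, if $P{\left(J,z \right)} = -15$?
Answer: $-840$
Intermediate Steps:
$P{\left(13,1 - 9 \right)} 56 = \left(-15\right) 56 = -840$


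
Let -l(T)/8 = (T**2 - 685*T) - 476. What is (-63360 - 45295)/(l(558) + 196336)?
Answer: -108655/767072 ≈ -0.14165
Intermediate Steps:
l(T) = 3808 - 8*T**2 + 5480*T (l(T) = -8*((T**2 - 685*T) - 476) = -8*(-476 + T**2 - 685*T) = 3808 - 8*T**2 + 5480*T)
(-63360 - 45295)/(l(558) + 196336) = (-63360 - 45295)/((3808 - 8*558**2 + 5480*558) + 196336) = -108655/((3808 - 8*311364 + 3057840) + 196336) = -108655/((3808 - 2490912 + 3057840) + 196336) = -108655/(570736 + 196336) = -108655/767072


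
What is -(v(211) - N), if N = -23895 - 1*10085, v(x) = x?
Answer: -34191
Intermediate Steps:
N = -33980 (N = -23895 - 10085 = -33980)
-(v(211) - N) = -(211 - 1*(-33980)) = -(211 + 33980) = -1*34191 = -34191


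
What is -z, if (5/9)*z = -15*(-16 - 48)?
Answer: -1728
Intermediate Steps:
z = 1728 (z = 9*(-15*(-16 - 48))/5 = 9*(-15*(-64))/5 = (9/5)*960 = 1728)
-z = -1*1728 = -1728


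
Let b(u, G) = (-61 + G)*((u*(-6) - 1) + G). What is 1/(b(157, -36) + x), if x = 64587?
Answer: 1/159550 ≈ 6.2676e-6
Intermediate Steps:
b(u, G) = (-61 + G)*(-1 + G - 6*u) (b(u, G) = (-61 + G)*((-6*u - 1) + G) = (-61 + G)*((-1 - 6*u) + G) = (-61 + G)*(-1 + G - 6*u))
1/(b(157, -36) + x) = 1/((61 + (-36)**2 - 62*(-36) + 366*157 - 6*(-36)*157) + 64587) = 1/((61 + 1296 + 2232 + 57462 + 33912) + 64587) = 1/(94963 + 64587) = 1/159550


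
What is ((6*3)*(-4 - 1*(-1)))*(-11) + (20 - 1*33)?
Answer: 581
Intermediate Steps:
((6*3)*(-4 - 1*(-1)))*(-11) + (20 - 1*33) = (18*(-4 + 1))*(-11) + (20 - 33) = (18*(-3))*(-11) - 13 = -54*(-11) - 13 = 594 - 13 = 581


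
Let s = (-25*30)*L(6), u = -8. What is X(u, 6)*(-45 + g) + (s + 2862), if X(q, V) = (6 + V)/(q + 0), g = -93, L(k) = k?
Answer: -1431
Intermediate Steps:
X(q, V) = (6 + V)/q
s = -4500 (s = -25*30*6 = -750*6 = -4500)
X(u, 6)*(-45 + g) + (s + 2862) = ((6 + 6)/(-8))*(-45 - 93) + (-4500 + 2862) = -⅛*12*(-138) - 1638 = -3/2*(-138) - 1638 = 207 - 1638 = -1431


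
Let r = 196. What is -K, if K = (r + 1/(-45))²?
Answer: -77774761/2025 ≈ -38407.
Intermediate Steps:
K = 77774761/2025 (K = (196 + 1/(-45))² = (196 - 1/45)² = (8819/45)² = 77774761/2025 ≈ 38407.)
-K = -1*77774761/2025 = -77774761/2025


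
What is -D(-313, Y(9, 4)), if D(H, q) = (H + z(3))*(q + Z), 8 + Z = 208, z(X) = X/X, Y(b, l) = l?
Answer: 63648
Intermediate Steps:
z(X) = 1
Z = 200 (Z = -8 + 208 = 200)
D(H, q) = (1 + H)*(200 + q) (D(H, q) = (H + 1)*(q + 200) = (1 + H)*(200 + q))
-D(-313, Y(9, 4)) = -(200 + 4 + 200*(-313) - 313*4) = -(200 + 4 - 62600 - 1252) = -1*(-63648) = 63648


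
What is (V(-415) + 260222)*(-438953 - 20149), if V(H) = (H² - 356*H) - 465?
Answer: -266151529644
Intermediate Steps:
V(H) = -465 + H² - 356*H
(V(-415) + 260222)*(-438953 - 20149) = ((-465 + (-415)² - 356*(-415)) + 260222)*(-438953 - 20149) = ((-465 + 172225 + 147740) + 260222)*(-459102) = (319500 + 260222)*(-459102) = 579722*(-459102) = -266151529644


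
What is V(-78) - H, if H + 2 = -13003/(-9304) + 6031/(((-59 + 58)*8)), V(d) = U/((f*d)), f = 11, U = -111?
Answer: 501991609/665236 ≈ 754.61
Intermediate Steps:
V(d) = -111/(11*d) (V(d) = -111*1/(11*d) = -111/(11*d))
H = -3509829/4652 (H = -2 + (-13003/(-9304) + 6031/(((-59 + 58)*8))) = -2 + (-13003*(-1/9304) + 6031/((-1*8))) = -2 + (13003/9304 + 6031/(-8)) = -2 + (13003/9304 + 6031*(-⅛)) = -2 + (13003/9304 - 6031/8) = -2 - 3500525/4652 = -3509829/4652 ≈ -754.48)
V(-78) - H = -111/11/(-78) - 1*(-3509829/4652) = -111/11*(-1/78) + 3509829/4652 = 37/286 + 3509829/4652 = 501991609/665236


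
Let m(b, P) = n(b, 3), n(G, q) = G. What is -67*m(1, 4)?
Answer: -67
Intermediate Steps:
m(b, P) = b
-67*m(1, 4) = -67*1 = -67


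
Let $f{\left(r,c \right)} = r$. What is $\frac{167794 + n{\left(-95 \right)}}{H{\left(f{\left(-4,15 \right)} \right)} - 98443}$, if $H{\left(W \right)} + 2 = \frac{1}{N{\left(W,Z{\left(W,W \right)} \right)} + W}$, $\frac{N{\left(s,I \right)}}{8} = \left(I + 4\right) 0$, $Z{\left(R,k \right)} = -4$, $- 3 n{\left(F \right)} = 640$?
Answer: $- \frac{2010968}{1181343} \approx -1.7023$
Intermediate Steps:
$n{\left(F \right)} = - \frac{640}{3}$ ($n{\left(F \right)} = \left(- \frac{1}{3}\right) 640 = - \frac{640}{3}$)
$N{\left(s,I \right)} = 0$ ($N{\left(s,I \right)} = 8 \left(I + 4\right) 0 = 8 \left(4 + I\right) 0 = 8 \cdot 0 = 0$)
$H{\left(W \right)} = -2 + \frac{1}{W}$ ($H{\left(W \right)} = -2 + \frac{1}{0 + W} = -2 + \frac{1}{W}$)
$\frac{167794 + n{\left(-95 \right)}}{H{\left(f{\left(-4,15 \right)} \right)} - 98443} = \frac{167794 - \frac{640}{3}}{\left(-2 + \frac{1}{-4}\right) - 98443} = \frac{502742}{3 \left(\left(-2 - \frac{1}{4}\right) - 98443\right)} = \frac{502742}{3 \left(- \frac{9}{4} - 98443\right)} = \frac{502742}{3 \left(- \frac{393781}{4}\right)} = \frac{502742}{3} \left(- \frac{4}{393781}\right) = - \frac{2010968}{1181343}$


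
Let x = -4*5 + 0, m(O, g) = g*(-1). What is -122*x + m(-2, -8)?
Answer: 2448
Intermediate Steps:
m(O, g) = -g
x = -20 (x = -20 + 0 = -20)
-122*x + m(-2, -8) = -122*(-20) - 1*(-8) = 2440 + 8 = 2448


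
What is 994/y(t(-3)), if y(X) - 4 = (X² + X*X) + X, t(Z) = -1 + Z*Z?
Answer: 71/10 ≈ 7.1000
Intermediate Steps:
t(Z) = -1 + Z²
y(X) = 4 + X + 2*X² (y(X) = 4 + ((X² + X*X) + X) = 4 + ((X² + X²) + X) = 4 + (2*X² + X) = 4 + (X + 2*X²) = 4 + X + 2*X²)
994/y(t(-3)) = 994/(4 + (-1 + (-3)²) + 2*(-1 + (-3)²)²) = 994/(4 + (-1 + 9) + 2*(-1 + 9)²) = 994/(4 + 8 + 2*8²) = 994/(4 + 8 + 2*64) = 994/(4 + 8 + 128) = 994/140 = 994*(1/140) = 71/10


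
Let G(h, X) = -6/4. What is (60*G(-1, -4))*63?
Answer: -5670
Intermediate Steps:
G(h, X) = -3/2 (G(h, X) = -6*¼ = -3/2)
(60*G(-1, -4))*63 = (60*(-3/2))*63 = -90*63 = -5670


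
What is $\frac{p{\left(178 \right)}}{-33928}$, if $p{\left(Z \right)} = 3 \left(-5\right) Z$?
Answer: $\frac{1335}{16964} \approx 0.078696$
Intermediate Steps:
$p{\left(Z \right)} = - 15 Z$
$\frac{p{\left(178 \right)}}{-33928} = \frac{\left(-15\right) 178}{-33928} = \left(-2670\right) \left(- \frac{1}{33928}\right) = \frac{1335}{16964}$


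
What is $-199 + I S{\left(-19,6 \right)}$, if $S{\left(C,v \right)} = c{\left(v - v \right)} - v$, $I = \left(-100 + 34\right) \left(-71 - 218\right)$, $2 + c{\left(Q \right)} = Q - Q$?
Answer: $-152791$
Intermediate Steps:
$c{\left(Q \right)} = -2$ ($c{\left(Q \right)} = -2 + \left(Q - Q\right) = -2 + 0 = -2$)
$I = 19074$ ($I = \left(-66\right) \left(-289\right) = 19074$)
$S{\left(C,v \right)} = -2 - v$
$-199 + I S{\left(-19,6 \right)} = -199 + 19074 \left(-2 - 6\right) = -199 + 19074 \left(-8\right) = -199 - 152592 = -152791$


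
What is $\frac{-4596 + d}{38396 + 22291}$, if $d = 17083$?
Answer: $\frac{12487}{60687} \approx 0.20576$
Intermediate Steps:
$\frac{-4596 + d}{38396 + 22291} = \frac{-4596 + 17083}{38396 + 22291} = \frac{12487}{60687}$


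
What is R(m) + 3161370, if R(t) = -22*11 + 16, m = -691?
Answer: 3161144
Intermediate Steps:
R(t) = -226 (R(t) = -242 + 16 = -226)
R(m) + 3161370 = -226 + 3161370 = 3161144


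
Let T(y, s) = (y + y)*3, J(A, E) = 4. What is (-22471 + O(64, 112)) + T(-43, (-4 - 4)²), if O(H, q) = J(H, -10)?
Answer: -22725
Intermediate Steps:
O(H, q) = 4
T(y, s) = 6*y (T(y, s) = (2*y)*3 = 6*y)
(-22471 + O(64, 112)) + T(-43, (-4 - 4)²) = (-22471 + 4) + 6*(-43) = -22467 - 258 = -22725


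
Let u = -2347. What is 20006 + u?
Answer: 17659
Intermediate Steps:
20006 + u = 20006 - 2347 = 17659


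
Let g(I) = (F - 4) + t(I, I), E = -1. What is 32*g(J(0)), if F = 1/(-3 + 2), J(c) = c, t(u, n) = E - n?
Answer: -192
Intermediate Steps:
t(u, n) = -1 - n
F = -1 (F = 1/(-1) = -1)
g(I) = -6 - I (g(I) = (-1 - 4) + (-1 - I) = -5 + (-1 - I) = -6 - I)
32*g(J(0)) = 32*(-6 - 1*0) = 32*(-6 + 0) = 32*(-6) = -192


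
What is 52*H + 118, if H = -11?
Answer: -454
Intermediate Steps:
52*H + 118 = 52*(-11) + 118 = -572 + 118 = -454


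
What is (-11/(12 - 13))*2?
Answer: 22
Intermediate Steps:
(-11/(12 - 13))*2 = (-11/(-1))*2 = -1*(-11)*2 = 11*2 = 22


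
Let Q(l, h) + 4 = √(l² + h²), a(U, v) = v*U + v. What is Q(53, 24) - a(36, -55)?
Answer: 2031 + √3385 ≈ 2089.2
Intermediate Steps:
a(U, v) = v + U*v (a(U, v) = U*v + v = v + U*v)
Q(l, h) = -4 + √(h² + l²) (Q(l, h) = -4 + √(l² + h²) = -4 + √(h² + l²))
Q(53, 24) - a(36, -55) = (-4 + √(24² + 53²)) - (-55)*(1 + 36) = (-4 + √(576 + 2809)) - (-55)*37 = (-4 + √3385) - 1*(-2035) = (-4 + √3385) + 2035 = 2031 + √3385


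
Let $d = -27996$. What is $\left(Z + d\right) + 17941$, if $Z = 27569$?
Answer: $17514$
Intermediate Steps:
$\left(Z + d\right) + 17941 = \left(27569 - 27996\right) + 17941 = -427 + 17941 = 17514$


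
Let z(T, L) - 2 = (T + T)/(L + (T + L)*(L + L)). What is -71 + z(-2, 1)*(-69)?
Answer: -485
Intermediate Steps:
z(T, L) = 2 + 2*T/(L + 2*L*(L + T)) (z(T, L) = 2 + (T + T)/(L + (T + L)*(L + L)) = 2 + (2*T)/(L + (L + T)*(2*L)) = 2 + (2*T)/(L + 2*L*(L + T)) = 2 + 2*T/(L + 2*L*(L + T)))
-71 + z(-2, 1)*(-69) = -71 + (2*(1 - 2 + 2*1² + 2*1*(-2))/(1*(1 + 2*1 + 2*(-2))))*(-69) = -71 + (2*1*(1 - 2 + 2*1 - 4)/(1 + 2 - 4))*(-69) = -71 + (2*1*(1 - 2 + 2 - 4)/(-1))*(-69) = -71 + (2*1*(-1)*(-3))*(-69) = -71 + 6*(-69) = -71 - 414 = -485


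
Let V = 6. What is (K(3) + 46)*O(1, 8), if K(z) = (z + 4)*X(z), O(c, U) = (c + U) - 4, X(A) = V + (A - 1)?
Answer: 510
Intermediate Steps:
X(A) = 5 + A (X(A) = 6 + (A - 1) = 6 + (-1 + A) = 5 + A)
O(c, U) = -4 + U + c (O(c, U) = (U + c) - 4 = -4 + U + c)
K(z) = (4 + z)*(5 + z) (K(z) = (z + 4)*(5 + z) = (4 + z)*(5 + z))
(K(3) + 46)*O(1, 8) = ((4 + 3)*(5 + 3) + 46)*(-4 + 8 + 1) = (7*8 + 46)*5 = (56 + 46)*5 = 102*5 = 510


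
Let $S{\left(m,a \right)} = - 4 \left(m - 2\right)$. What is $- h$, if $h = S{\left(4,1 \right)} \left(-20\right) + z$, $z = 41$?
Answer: $-201$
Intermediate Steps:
$S{\left(m,a \right)} = 8 - 4 m$ ($S{\left(m,a \right)} = - 4 \left(-2 + m\right) = 8 - 4 m$)
$h = 201$ ($h = \left(8 - 16\right) \left(-20\right) + 41 = \left(-8\right) \left(-20\right) + 41 = 160 + 41 = 201$)
$- h = \left(-1\right) 201 = -201$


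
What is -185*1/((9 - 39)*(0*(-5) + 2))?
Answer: 37/12 ≈ 3.0833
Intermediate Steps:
-185*1/((9 - 39)*(0*(-5) + 2)) = -185*(-1/(30*(0 + 2))) = -185/((-30*2)) = -185/(-60) = -185*(-1/60) = 37/12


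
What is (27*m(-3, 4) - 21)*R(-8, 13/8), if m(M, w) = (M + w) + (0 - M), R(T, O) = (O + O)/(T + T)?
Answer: -1131/64 ≈ -17.672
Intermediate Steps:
R(T, O) = O/T (R(T, O) = (2*O)/((2*T)) = (2*O)*(1/(2*T)) = O/T)
m(M, w) = w (m(M, w) = (M + w) - M = w)
(27*m(-3, 4) - 21)*R(-8, 13/8) = (27*4 - 21)*((13/8)/(-8)) = (108 - 21)*((13*(⅛))*(-⅛)) = 87*((13/8)*(-⅛)) = 87*(-13/64) = -1131/64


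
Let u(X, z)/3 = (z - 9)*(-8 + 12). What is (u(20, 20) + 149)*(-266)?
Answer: -74746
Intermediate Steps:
u(X, z) = -108 + 12*z (u(X, z) = 3*((z - 9)*(-8 + 12)) = 3*((-9 + z)*4) = 3*(-36 + 4*z) = -108 + 12*z)
(u(20, 20) + 149)*(-266) = ((-108 + 12*20) + 149)*(-266) = ((-108 + 240) + 149)*(-266) = (132 + 149)*(-266) = 281*(-266) = -74746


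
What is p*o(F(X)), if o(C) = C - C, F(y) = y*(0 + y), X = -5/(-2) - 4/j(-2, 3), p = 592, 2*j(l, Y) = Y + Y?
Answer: 0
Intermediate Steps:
j(l, Y) = Y (j(l, Y) = (Y + Y)/2 = (2*Y)/2 = Y)
X = 7/6 (X = -5/(-2) - 4/3 = -5*(-½) - 4*⅓ = 5/2 - 4/3 = 7/6 ≈ 1.1667)
F(y) = y² (F(y) = y*y = y²)
o(C) = 0
p*o(F(X)) = 592*0 = 0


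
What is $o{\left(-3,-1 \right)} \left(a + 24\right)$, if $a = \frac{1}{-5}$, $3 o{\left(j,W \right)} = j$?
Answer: $- \frac{119}{5} \approx -23.8$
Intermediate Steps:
$o{\left(j,W \right)} = \frac{j}{3}$
$a = - \frac{1}{5} \approx -0.2$
$o{\left(-3,-1 \right)} \left(a + 24\right) = \frac{1}{3} \left(-3\right) \left(- \frac{1}{5} + 24\right) = \left(-1\right) \frac{119}{5} = - \frac{119}{5}$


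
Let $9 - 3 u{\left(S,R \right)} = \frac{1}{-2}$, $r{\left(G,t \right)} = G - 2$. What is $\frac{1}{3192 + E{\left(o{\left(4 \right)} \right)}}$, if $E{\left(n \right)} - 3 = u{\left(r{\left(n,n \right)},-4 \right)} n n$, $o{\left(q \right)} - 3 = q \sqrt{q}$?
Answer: $\frac{6}{21469} \approx 0.00027947$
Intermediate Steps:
$r{\left(G,t \right)} = -2 + G$ ($r{\left(G,t \right)} = G - 2 = -2 + G$)
$u{\left(S,R \right)} = \frac{19}{6}$ ($u{\left(S,R \right)} = 3 - \frac{1}{3 \left(-2\right)} = 3 - - \frac{1}{6} = 3 + \frac{1}{6} = \frac{19}{6}$)
$o{\left(q \right)} = 3 + q^{\frac{3}{2}}$ ($o{\left(q \right)} = 3 + q \sqrt{q} = 3 + q^{\frac{3}{2}}$)
$E{\left(n \right)} = 3 + \frac{19 n^{2}}{6}$ ($E{\left(n \right)} = 3 + \frac{19 n}{6} n = 3 + \frac{19 n^{2}}{6}$)
$\frac{1}{3192 + E{\left(o{\left(4 \right)} \right)}} = \frac{1}{3192 + \left(3 + \frac{19 \left(3 + 4^{\frac{3}{2}}\right)^{2}}{6}\right)} = \frac{1}{3192 + \left(3 + \frac{19 \left(3 + 8\right)^{2}}{6}\right)} = \frac{1}{3192 + \left(3 + \frac{19 \cdot 11^{2}}{6}\right)} = \frac{1}{3192 + \left(3 + \frac{19}{6} \cdot 121\right)} = \frac{1}{3192 + \left(3 + \frac{2299}{6}\right)} = \frac{1}{3192 + \frac{2317}{6}} = \frac{1}{\frac{21469}{6}} = \frac{6}{21469}$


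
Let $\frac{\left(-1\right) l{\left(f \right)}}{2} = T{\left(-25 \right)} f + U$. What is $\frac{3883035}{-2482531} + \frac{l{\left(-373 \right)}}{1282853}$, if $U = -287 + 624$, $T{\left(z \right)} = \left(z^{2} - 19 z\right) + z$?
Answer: $- \frac{2992170589299}{3184722340943} \approx -0.93954$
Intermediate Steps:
$T{\left(z \right)} = z^{2} - 18 z$
$U = 337$
$l{\left(f \right)} = -674 - 2150 f$ ($l{\left(f \right)} = - 2 \left(- 25 \left(-18 - 25\right) f + 337\right) = - 2 \left(\left(-25\right) \left(-43\right) f + 337\right) = - 2 \left(1075 f + 337\right) = - 2 \left(337 + 1075 f\right) = -674 - 2150 f$)
$\frac{3883035}{-2482531} + \frac{l{\left(-373 \right)}}{1282853} = \frac{3883035}{-2482531} + \frac{-674 - -801950}{1282853} = 3883035 \left(- \frac{1}{2482531}\right) + \left(-674 + 801950\right) \frac{1}{1282853} = - \frac{3883035}{2482531} + 801276 \cdot \frac{1}{1282853} = - \frac{3883035}{2482531} + \frac{801276}{1282853} = - \frac{2992170589299}{3184722340943}$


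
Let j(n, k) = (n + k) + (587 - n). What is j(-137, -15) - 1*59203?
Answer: -58631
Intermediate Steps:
j(n, k) = 587 + k (j(n, k) = (k + n) + (587 - n) = 587 + k)
j(-137, -15) - 1*59203 = (587 - 15) - 1*59203 = 572 - 59203 = -58631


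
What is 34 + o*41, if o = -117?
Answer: -4763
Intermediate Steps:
34 + o*41 = 34 - 117*41 = 34 - 4797 = -4763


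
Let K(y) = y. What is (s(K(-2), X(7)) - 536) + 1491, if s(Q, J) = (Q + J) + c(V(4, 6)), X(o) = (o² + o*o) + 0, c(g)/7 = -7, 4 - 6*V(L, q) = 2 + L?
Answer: 1002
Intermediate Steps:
V(L, q) = ⅓ - L/6 (V(L, q) = ⅔ - (2 + L)/6 = ⅔ + (-⅓ - L/6) = ⅓ - L/6)
c(g) = -49 (c(g) = 7*(-7) = -49)
X(o) = 2*o² (X(o) = (o² + o²) + 0 = 2*o² + 0 = 2*o²)
s(Q, J) = -49 + J + Q (s(Q, J) = (Q + J) - 49 = (J + Q) - 49 = -49 + J + Q)
(s(K(-2), X(7)) - 536) + 1491 = ((-49 + 2*7² - 2) - 536) + 1491 = ((-49 + 2*49 - 2) - 536) + 1491 = ((-49 + 98 - 2) - 536) + 1491 = (47 - 536) + 1491 = -489 + 1491 = 1002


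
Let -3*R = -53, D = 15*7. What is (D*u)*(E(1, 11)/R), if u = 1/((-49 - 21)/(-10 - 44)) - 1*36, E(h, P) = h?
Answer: -11097/53 ≈ -209.38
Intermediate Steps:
D = 105
R = 53/3 (R = -1/3*(-53) = 53/3 ≈ 17.667)
u = -1233/35 (u = 1/(-70/(-54)) - 36 = 1/(-70*(-1/54)) - 36 = 1/(35/27) - 36 = 27/35 - 36 = -1233/35 ≈ -35.229)
(D*u)*(E(1, 11)/R) = (105*(-1233/35))*(1/(53/3)) = -3699*3/53 = -11097/53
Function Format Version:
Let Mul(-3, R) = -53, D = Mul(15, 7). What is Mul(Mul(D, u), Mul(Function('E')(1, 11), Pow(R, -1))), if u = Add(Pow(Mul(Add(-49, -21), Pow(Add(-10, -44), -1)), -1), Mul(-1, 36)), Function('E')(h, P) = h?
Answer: Rational(-11097, 53) ≈ -209.38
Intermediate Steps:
D = 105
R = Rational(53, 3) (R = Mul(Rational(-1, 3), -53) = Rational(53, 3) ≈ 17.667)
u = Rational(-1233, 35) (u = Add(Pow(Mul(-70, Pow(-54, -1)), -1), -36) = Add(Pow(Mul(-70, Rational(-1, 54)), -1), -36) = Add(Pow(Rational(35, 27), -1), -36) = Add(Rational(27, 35), -36) = Rational(-1233, 35) ≈ -35.229)
Mul(Mul(D, u), Mul(Function('E')(1, 11), Pow(R, -1))) = Mul(Mul(105, Rational(-1233, 35)), Mul(1, Pow(Rational(53, 3), -1))) = Mul(-3699, Mul(1, Rational(3, 53))) = Mul(-3699, Rational(3, 53)) = Rational(-11097, 53)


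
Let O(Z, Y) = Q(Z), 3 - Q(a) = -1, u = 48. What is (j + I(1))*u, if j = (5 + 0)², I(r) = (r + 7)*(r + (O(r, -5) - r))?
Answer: 2736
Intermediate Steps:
Q(a) = 4 (Q(a) = 3 - 1*(-1) = 3 + 1 = 4)
O(Z, Y) = 4
I(r) = 28 + 4*r (I(r) = (r + 7)*(r + (4 - r)) = (7 + r)*4 = 28 + 4*r)
j = 25 (j = 5² = 25)
(j + I(1))*u = (25 + (28 + 4*1))*48 = (25 + (28 + 4))*48 = (25 + 32)*48 = 57*48 = 2736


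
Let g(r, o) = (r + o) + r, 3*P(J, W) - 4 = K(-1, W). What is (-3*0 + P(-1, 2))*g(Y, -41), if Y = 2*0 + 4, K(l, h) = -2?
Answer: -22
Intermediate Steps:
Y = 4 (Y = 0 + 4 = 4)
P(J, W) = 2/3 (P(J, W) = 4/3 + (1/3)*(-2) = 4/3 - 2/3 = 2/3)
g(r, o) = o + 2*r (g(r, o) = (o + r) + r = o + 2*r)
(-3*0 + P(-1, 2))*g(Y, -41) = (-3*0 + 2/3)*(-41 + 2*4) = (0 + 2/3)*(-41 + 8) = (2/3)*(-33) = -22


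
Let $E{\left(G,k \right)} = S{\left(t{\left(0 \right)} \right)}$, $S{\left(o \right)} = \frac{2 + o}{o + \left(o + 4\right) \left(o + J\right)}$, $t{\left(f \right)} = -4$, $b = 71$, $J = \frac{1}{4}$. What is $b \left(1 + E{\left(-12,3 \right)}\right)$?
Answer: $\frac{213}{2} \approx 106.5$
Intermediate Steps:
$J = \frac{1}{4} \approx 0.25$
$S{\left(o \right)} = \frac{2 + o}{o + \left(4 + o\right) \left(\frac{1}{4} + o\right)}$ ($S{\left(o \right)} = \frac{2 + o}{o + \left(o + 4\right) \left(o + \frac{1}{4}\right)} = \frac{2 + o}{o + \left(4 + o\right) \left(\frac{1}{4} + o\right)}$)
$E{\left(G,k \right)} = \frac{1}{2}$ ($E{\left(G,k \right)} = \frac{4 \left(2 - 4\right)}{4 + 4 \left(-4\right)^{2} + 21 \left(-4\right)} = 4 \frac{1}{4 + 4 \cdot 16 - 84} \left(-2\right) = 4 \frac{1}{4 + 64 - 84} \left(-2\right) = 4 \frac{1}{-16} \left(-2\right) = 4 \left(- \frac{1}{16}\right) \left(-2\right) = \frac{1}{2}$)
$b \left(1 + E{\left(-12,3 \right)}\right) = 71 \left(1 + \frac{1}{2}\right) = 71 \cdot \frac{3}{2} = \frac{213}{2}$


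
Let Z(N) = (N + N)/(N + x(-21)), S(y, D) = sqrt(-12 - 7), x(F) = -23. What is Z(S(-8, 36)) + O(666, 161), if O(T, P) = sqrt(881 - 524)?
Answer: (sqrt(6783) + 2*sqrt(19) + 23*I*sqrt(357))/(sqrt(19) + 23*I) ≈ 18.964 - 0.36589*I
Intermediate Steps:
S(y, D) = I*sqrt(19) (S(y, D) = sqrt(-19) = I*sqrt(19))
O(T, P) = sqrt(357)
Z(N) = 2*N/(-23 + N) (Z(N) = (N + N)/(N - 23) = (2*N)/(-23 + N) = 2*N/(-23 + N))
Z(S(-8, 36)) + O(666, 161) = 2*(I*sqrt(19))/(-23 + I*sqrt(19)) + sqrt(357) = 2*I*sqrt(19)/(-23 + I*sqrt(19)) + sqrt(357) = sqrt(357) + 2*I*sqrt(19)/(-23 + I*sqrt(19))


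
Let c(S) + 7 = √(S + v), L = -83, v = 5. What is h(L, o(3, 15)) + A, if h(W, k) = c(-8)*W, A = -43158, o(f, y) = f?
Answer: -42577 - 83*I*√3 ≈ -42577.0 - 143.76*I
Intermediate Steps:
c(S) = -7 + √(5 + S) (c(S) = -7 + √(S + 5) = -7 + √(5 + S))
h(W, k) = W*(-7 + I*√3) (h(W, k) = (-7 + √(5 - 8))*W = (-7 + √(-3))*W = (-7 + I*√3)*W = W*(-7 + I*√3))
h(L, o(3, 15)) + A = -83*(-7 + I*√3) - 43158 = (581 - 83*I*√3) - 43158 = -42577 - 83*I*√3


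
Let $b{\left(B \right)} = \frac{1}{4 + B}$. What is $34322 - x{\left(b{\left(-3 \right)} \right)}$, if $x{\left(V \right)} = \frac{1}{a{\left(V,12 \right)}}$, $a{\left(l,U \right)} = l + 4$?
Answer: $\frac{171609}{5} \approx 34322.0$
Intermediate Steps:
$a{\left(l,U \right)} = 4 + l$
$x{\left(V \right)} = \frac{1}{4 + V}$
$34322 - x{\left(b{\left(-3 \right)} \right)} = 34322 - \frac{1}{4 + \frac{1}{4 - 3}} = 34322 - \frac{1}{4 + 1^{-1}} = 34322 - \frac{1}{4 + 1} = 34322 - \frac{1}{5} = \frac{171609}{5}$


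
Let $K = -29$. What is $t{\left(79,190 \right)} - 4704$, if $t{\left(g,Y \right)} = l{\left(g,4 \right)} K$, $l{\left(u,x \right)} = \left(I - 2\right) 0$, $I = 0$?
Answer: $-4704$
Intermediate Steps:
$l{\left(u,x \right)} = 0$ ($l{\left(u,x \right)} = \left(0 - 2\right) 0 = \left(-2\right) 0 = 0$)
$t{\left(g,Y \right)} = 0$ ($t{\left(g,Y \right)} = 0 \left(-29\right) = 0$)
$t{\left(79,190 \right)} - 4704 = 0 - 4704 = -4704$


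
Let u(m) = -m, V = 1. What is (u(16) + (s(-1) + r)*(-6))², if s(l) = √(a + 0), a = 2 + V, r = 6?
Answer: 2812 + 624*√3 ≈ 3892.8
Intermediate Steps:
a = 3 (a = 2 + 1 = 3)
s(l) = √3 (s(l) = √(3 + 0) = √3)
(u(16) + (s(-1) + r)*(-6))² = (-1*16 + (√3 + 6)*(-6))² = (-16 + (6 + √3)*(-6))² = (-16 + (-36 - 6*√3))² = (-52 - 6*√3)²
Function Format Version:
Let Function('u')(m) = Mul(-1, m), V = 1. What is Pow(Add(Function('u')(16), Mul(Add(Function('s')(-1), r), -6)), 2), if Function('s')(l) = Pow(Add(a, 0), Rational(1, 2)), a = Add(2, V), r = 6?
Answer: Add(2812, Mul(624, Pow(3, Rational(1, 2)))) ≈ 3892.8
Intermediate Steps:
a = 3 (a = Add(2, 1) = 3)
Function('s')(l) = Pow(3, Rational(1, 2)) (Function('s')(l) = Pow(Add(3, 0), Rational(1, 2)) = Pow(3, Rational(1, 2)))
Pow(Add(Function('u')(16), Mul(Add(Function('s')(-1), r), -6)), 2) = Pow(Add(Mul(-1, 16), Mul(Add(Pow(3, Rational(1, 2)), 6), -6)), 2) = Pow(Add(-16, Mul(Add(6, Pow(3, Rational(1, 2))), -6)), 2) = Pow(Add(-16, Add(-36, Mul(-6, Pow(3, Rational(1, 2))))), 2) = Pow(Add(-52, Mul(-6, Pow(3, Rational(1, 2)))), 2)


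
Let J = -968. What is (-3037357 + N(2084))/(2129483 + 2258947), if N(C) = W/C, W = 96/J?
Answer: -19147802264/27665101563 ≈ -0.69213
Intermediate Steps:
W = -12/121 (W = 96/(-968) = 96*(-1/968) = -12/121 ≈ -0.099174)
N(C) = -12/(121*C)
(-3037357 + N(2084))/(2129483 + 2258947) = (-3037357 - 12/121/2084)/(2129483 + 2258947) = (-3037357 - 12/121*1/2084)/4388430 = (-3037357 - 3/63041)*(1/4388430) = -191478022640/63041*1/4388430 = -19147802264/27665101563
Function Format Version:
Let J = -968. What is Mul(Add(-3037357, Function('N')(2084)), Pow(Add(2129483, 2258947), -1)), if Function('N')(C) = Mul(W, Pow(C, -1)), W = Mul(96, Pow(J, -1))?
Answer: Rational(-19147802264, 27665101563) ≈ -0.69213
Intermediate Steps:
W = Rational(-12, 121) (W = Mul(96, Pow(-968, -1)) = Mul(96, Rational(-1, 968)) = Rational(-12, 121) ≈ -0.099174)
Function('N')(C) = Mul(Rational(-12, 121), Pow(C, -1))
Mul(Add(-3037357, Function('N')(2084)), Pow(Add(2129483, 2258947), -1)) = Mul(Add(-3037357, Mul(Rational(-12, 121), Pow(2084, -1))), Pow(Add(2129483, 2258947), -1)) = Mul(Add(-3037357, Mul(Rational(-12, 121), Rational(1, 2084))), Pow(4388430, -1)) = Mul(Add(-3037357, Rational(-3, 63041)), Rational(1, 4388430)) = Mul(Rational(-191478022640, 63041), Rational(1, 4388430)) = Rational(-19147802264, 27665101563)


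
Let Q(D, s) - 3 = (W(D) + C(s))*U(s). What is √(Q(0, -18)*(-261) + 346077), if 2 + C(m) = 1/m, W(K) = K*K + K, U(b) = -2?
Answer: √344221 ≈ 586.70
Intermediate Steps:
W(K) = K + K² (W(K) = K² + K = K + K²)
C(m) = -2 + 1/m
Q(D, s) = 7 - 2/s - 2*D*(1 + D) (Q(D, s) = 3 + (D*(1 + D) + (-2 + 1/s))*(-2) = 3 + (-2 + 1/s + D*(1 + D))*(-2) = 3 + (4 - 2/s - 2*D*(1 + D)) = 7 - 2/s - 2*D*(1 + D))
√(Q(0, -18)*(-261) + 346077) = √((7 - 2*0 - 2*0² - 2/(-18))*(-261) + 346077) = √((7 + 0 - 2*0 - 2*(-1/18))*(-261) + 346077) = √((7 + 0 + 0 + ⅑)*(-261) + 346077) = √((64/9)*(-261) + 346077) = √(-1856 + 346077) = √344221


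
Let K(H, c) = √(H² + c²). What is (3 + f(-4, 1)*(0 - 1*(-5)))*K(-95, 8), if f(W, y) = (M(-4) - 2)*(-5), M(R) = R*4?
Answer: 453*√9089 ≈ 43187.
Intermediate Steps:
M(R) = 4*R
f(W, y) = 90 (f(W, y) = (4*(-4) - 2)*(-5) = (-16 - 2)*(-5) = -18*(-5) = 90)
(3 + f(-4, 1)*(0 - 1*(-5)))*K(-95, 8) = (3 + 90*(0 - 1*(-5)))*√((-95)² + 8²) = (3 + 90*(0 + 5))*√(9025 + 64) = (3 + 90*5)*√9089 = (3 + 450)*√9089 = 453*√9089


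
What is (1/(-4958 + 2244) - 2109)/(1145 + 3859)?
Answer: -5723827/13580856 ≈ -0.42146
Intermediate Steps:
(1/(-4958 + 2244) - 2109)/(1145 + 3859) = (1/(-2714) - 2109)/5004 = (-1/2714 - 2109)*(1/5004) = -5723827/2714*1/5004 = -5723827/13580856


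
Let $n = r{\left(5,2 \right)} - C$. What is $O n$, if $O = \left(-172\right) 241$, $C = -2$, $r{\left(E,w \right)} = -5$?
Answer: $124356$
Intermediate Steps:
$O = -41452$
$n = -3$ ($n = -5 - -2 = -5 + 2 = -3$)
$O n = \left(-41452\right) \left(-3\right) = 124356$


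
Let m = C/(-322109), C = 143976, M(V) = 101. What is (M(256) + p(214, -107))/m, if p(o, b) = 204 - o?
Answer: -4187417/20568 ≈ -203.59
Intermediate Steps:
m = -143976/322109 (m = 143976/(-322109) = 143976*(-1/322109) = -143976/322109 ≈ -0.44698)
(M(256) + p(214, -107))/m = (101 + (204 - 1*214))/(-143976/322109) = (101 + (204 - 214))*(-322109/143976) = (101 - 10)*(-322109/143976) = 91*(-322109/143976) = -4187417/20568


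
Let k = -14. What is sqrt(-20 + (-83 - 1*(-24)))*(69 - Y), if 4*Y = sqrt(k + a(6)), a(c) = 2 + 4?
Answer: sqrt(158)/2 + 69*I*sqrt(79) ≈ 6.2849 + 613.29*I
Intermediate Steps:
a(c) = 6
Y = I*sqrt(2)/2 (Y = sqrt(-14 + 6)/4 = sqrt(-8)/4 = (2*I*sqrt(2))/4 = I*sqrt(2)/2 ≈ 0.70711*I)
sqrt(-20 + (-83 - 1*(-24)))*(69 - Y) = sqrt(-20 + (-83 - 1*(-24)))*(69 - I*sqrt(2)/2) = sqrt(-20 + (-83 + 24))*(69 - I*sqrt(2)/2) = sqrt(-20 - 59)*(69 - I*sqrt(2)/2) = sqrt(-79)*(69 - I*sqrt(2)/2) = (I*sqrt(79))*(69 - I*sqrt(2)/2) = I*sqrt(79)*(69 - I*sqrt(2)/2)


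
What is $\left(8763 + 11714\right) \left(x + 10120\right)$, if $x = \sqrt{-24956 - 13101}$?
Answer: $207227240 + 20477 i \sqrt{38057} \approx 2.0723 \cdot 10^{8} + 3.9947 \cdot 10^{6} i$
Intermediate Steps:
$x = i \sqrt{38057}$ ($x = \sqrt{-38057} = i \sqrt{38057} \approx 195.08 i$)
$\left(8763 + 11714\right) \left(x + 10120\right) = \left(8763 + 11714\right) \left(i \sqrt{38057} + 10120\right) = 20477 \left(10120 + i \sqrt{38057}\right) = 207227240 + 20477 i \sqrt{38057}$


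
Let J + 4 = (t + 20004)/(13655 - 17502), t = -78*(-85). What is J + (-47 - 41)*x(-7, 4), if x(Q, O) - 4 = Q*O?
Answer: 8082842/3847 ≈ 2101.1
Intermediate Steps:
t = 6630
x(Q, O) = 4 + O*Q (x(Q, O) = 4 + Q*O = 4 + O*Q)
J = -42022/3847 (J = -4 + (6630 + 20004)/(13655 - 17502) = -4 + 26634/(-3847) = -4 + 26634*(-1/3847) = -4 - 26634/3847 = -42022/3847 ≈ -10.923)
J + (-47 - 41)*x(-7, 4) = -42022/3847 + (-47 - 41)*(4 + 4*(-7)) = -42022/3847 - 88*(4 - 28) = -42022/3847 - 88*(-24) = -42022/3847 + 2112 = 8082842/3847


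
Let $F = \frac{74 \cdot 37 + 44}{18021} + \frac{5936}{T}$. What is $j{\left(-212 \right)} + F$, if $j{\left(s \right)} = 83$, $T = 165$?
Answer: $\frac{39358809}{330385} \approx 119.13$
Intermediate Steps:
$F = \frac{11936854}{330385}$ ($F = \frac{74 \cdot 37 + 44}{18021} + \frac{5936}{165} = \left(2738 + 44\right) \frac{1}{18021} + 5936 \cdot \frac{1}{165} = 2782 \cdot \frac{1}{18021} + \frac{5936}{165} = \frac{2782}{18021} + \frac{5936}{165} = \frac{11936854}{330385} \approx 36.13$)
$j{\left(-212 \right)} + F = 83 + \frac{11936854}{330385} = \frac{39358809}{330385}$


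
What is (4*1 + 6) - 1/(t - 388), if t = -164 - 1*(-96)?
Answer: 4561/456 ≈ 10.002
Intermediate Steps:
t = -68 (t = -164 + 96 = -68)
(4*1 + 6) - 1/(t - 388) = (4*1 + 6) - 1/(-68 - 388) = (4 + 6) - 1/(-456) = 10 - 1*(-1/456) = 10 + 1/456 = 4561/456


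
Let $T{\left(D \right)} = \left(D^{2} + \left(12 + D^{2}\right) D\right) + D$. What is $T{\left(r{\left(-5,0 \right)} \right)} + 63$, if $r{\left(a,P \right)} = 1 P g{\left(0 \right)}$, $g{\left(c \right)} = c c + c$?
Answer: $63$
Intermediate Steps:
$g{\left(c \right)} = c + c^{2}$ ($g{\left(c \right)} = c^{2} + c = c + c^{2}$)
$r{\left(a,P \right)} = 0$ ($r{\left(a,P \right)} = 1 P 0 \left(1 + 0\right) = P 0 \cdot 1 = P 0 = 0$)
$T{\left(D \right)} = D + D^{2} + D \left(12 + D^{2}\right)$ ($T{\left(D \right)} = \left(D^{2} + D \left(12 + D^{2}\right)\right) + D = D + D^{2} + D \left(12 + D^{2}\right)$)
$T{\left(r{\left(-5,0 \right)} \right)} + 63 = 0 \left(13 + 0 + 0^{2}\right) + 63 = 0 \left(13 + 0 + 0\right) + 63 = 0 \cdot 13 + 63 = 0 + 63 = 63$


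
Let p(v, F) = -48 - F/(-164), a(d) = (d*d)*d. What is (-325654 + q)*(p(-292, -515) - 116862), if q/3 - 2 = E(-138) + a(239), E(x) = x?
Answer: -779023817654725/164 ≈ -4.7501e+12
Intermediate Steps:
a(d) = d³ (a(d) = d²*d = d³)
q = 40955349 (q = 6 + 3*(-138 + 239³) = 6 + 3*(-138 + 13651919) = 6 + 3*13651781 = 6 + 40955343 = 40955349)
p(v, F) = -48 + F/164 (p(v, F) = -48 - F*(-1)/164 = -48 - (-1)*F/164 = -48 + F/164)
(-325654 + q)*(p(-292, -515) - 116862) = (-325654 + 40955349)*((-48 + (1/164)*(-515)) - 116862) = 40629695*((-48 - 515/164) - 116862) = 40629695*(-8387/164 - 116862) = 40629695*(-19173755/164) = -779023817654725/164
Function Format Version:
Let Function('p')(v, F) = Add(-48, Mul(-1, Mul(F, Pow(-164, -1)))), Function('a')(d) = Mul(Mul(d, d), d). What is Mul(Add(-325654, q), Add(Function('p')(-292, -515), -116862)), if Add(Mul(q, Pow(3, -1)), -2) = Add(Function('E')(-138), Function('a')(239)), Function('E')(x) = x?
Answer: Rational(-779023817654725, 164) ≈ -4.7501e+12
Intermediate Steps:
Function('a')(d) = Pow(d, 3) (Function('a')(d) = Mul(Pow(d, 2), d) = Pow(d, 3))
q = 40955349 (q = Add(6, Mul(3, Add(-138, Pow(239, 3)))) = Add(6, Mul(3, Add(-138, 13651919))) = Add(6, Mul(3, 13651781)) = Add(6, 40955343) = 40955349)
Function('p')(v, F) = Add(-48, Mul(Rational(1, 164), F)) (Function('p')(v, F) = Add(-48, Mul(-1, Mul(F, Rational(-1, 164)))) = Add(-48, Mul(-1, Mul(Rational(-1, 164), F))) = Add(-48, Mul(Rational(1, 164), F)))
Mul(Add(-325654, q), Add(Function('p')(-292, -515), -116862)) = Mul(Add(-325654, 40955349), Add(Add(-48, Mul(Rational(1, 164), -515)), -116862)) = Mul(40629695, Add(Add(-48, Rational(-515, 164)), -116862)) = Mul(40629695, Add(Rational(-8387, 164), -116862)) = Mul(40629695, Rational(-19173755, 164)) = Rational(-779023817654725, 164)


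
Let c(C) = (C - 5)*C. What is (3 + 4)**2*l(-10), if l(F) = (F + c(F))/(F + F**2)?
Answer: 686/9 ≈ 76.222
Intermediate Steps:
c(C) = C*(-5 + C) (c(C) = (-5 + C)*C = C*(-5 + C))
l(F) = (F + F*(-5 + F))/(F + F**2)
(3 + 4)**2*l(-10) = (3 + 4)**2*((-4 - 10)/(1 - 10)) = 7**2*(-14/(-9)) = 49*(-1/9*(-14)) = 49*(14/9) = 686/9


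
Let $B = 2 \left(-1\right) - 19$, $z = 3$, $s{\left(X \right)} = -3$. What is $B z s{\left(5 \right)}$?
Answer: $189$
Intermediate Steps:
$B = -21$ ($B = -2 - 19 = -21$)
$B z s{\left(5 \right)} = \left(-21\right) 3 \left(-3\right) = \left(-63\right) \left(-3\right) = 189$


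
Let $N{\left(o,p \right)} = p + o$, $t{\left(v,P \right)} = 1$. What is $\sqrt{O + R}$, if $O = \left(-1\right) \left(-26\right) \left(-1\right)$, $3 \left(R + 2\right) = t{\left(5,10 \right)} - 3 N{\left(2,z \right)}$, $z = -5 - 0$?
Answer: $\frac{i \sqrt{222}}{3} \approx 4.9666 i$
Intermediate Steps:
$z = -5$ ($z = -5 + 0 = -5$)
$N{\left(o,p \right)} = o + p$
$R = \frac{4}{3}$ ($R = -2 + \frac{1 - 3 \left(2 - 5\right)}{3} = -2 + \frac{1 - -9}{3} = -2 + \frac{1 + 9}{3} = -2 + \frac{1}{3} \cdot 10 = -2 + \frac{10}{3} = \frac{4}{3} \approx 1.3333$)
$O = -26$ ($O = 26 \left(-1\right) = -26$)
$\sqrt{O + R} = \sqrt{-26 + \frac{4}{3}} = \sqrt{- \frac{74}{3}} = \frac{i \sqrt{222}}{3}$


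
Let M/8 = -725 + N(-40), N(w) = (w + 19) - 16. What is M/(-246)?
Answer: 1016/41 ≈ 24.780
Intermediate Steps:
N(w) = 3 + w (N(w) = (19 + w) - 16 = 3 + w)
M = -6096 (M = 8*(-725 + (3 - 40)) = 8*(-725 - 37) = 8*(-762) = -6096)
M/(-246) = -6096/(-246) = -6096*(-1/246) = 1016/41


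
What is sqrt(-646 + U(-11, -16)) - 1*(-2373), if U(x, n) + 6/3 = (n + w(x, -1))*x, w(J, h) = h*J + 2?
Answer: 2373 + I*sqrt(615) ≈ 2373.0 + 24.799*I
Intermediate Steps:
w(J, h) = 2 + J*h (w(J, h) = J*h + 2 = 2 + J*h)
U(x, n) = -2 + x*(2 + n - x) (U(x, n) = -2 + (n + (2 + x*(-1)))*x = -2 + (n + (2 - x))*x = -2 + (2 + n - x)*x = -2 + x*(2 + n - x))
sqrt(-646 + U(-11, -16)) - 1*(-2373) = sqrt(-646 + (-2 - 16*(-11) - 11*(2 - 1*(-11)))) - 1*(-2373) = sqrt(-646 + (-2 + 176 - 11*(2 + 11))) + 2373 = sqrt(-646 + (-2 + 176 - 11*13)) + 2373 = sqrt(-646 + (-2 + 176 - 143)) + 2373 = sqrt(-646 + 31) + 2373 = sqrt(-615) + 2373 = I*sqrt(615) + 2373 = 2373 + I*sqrt(615)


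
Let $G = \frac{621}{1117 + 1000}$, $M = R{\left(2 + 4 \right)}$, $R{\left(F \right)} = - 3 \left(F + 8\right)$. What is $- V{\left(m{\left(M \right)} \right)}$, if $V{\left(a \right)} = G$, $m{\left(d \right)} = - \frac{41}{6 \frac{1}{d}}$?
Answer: $- \frac{621}{2117} \approx -0.29334$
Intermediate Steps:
$R{\left(F \right)} = -24 - 3 F$ ($R{\left(F \right)} = - 3 \left(8 + F\right) = -24 - 3 F$)
$M = -42$ ($M = -24 - 3 \left(2 + 4\right) = -24 - 18 = -42$)
$G = \frac{621}{2117} \approx 0.29334$
$m{\left(d \right)} = - \frac{41 d}{6}$ ($m{\left(d \right)} = - 41 \frac{d}{6} = - \frac{41 d}{6}$)
$V{\left(a \right)} = \frac{621}{2117}$
$- V{\left(m{\left(M \right)} \right)} = \left(-1\right) \frac{621}{2117} = - \frac{621}{2117}$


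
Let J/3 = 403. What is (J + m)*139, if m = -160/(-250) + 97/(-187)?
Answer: 785717238/4675 ≈ 1.6807e+5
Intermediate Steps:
J = 1209 (J = 3*403 = 1209)
m = 567/4675 (m = -160*(-1/250) + 97*(-1/187) = 16/25 - 97/187 = 567/4675 ≈ 0.12128)
(J + m)*139 = (1209 + 567/4675)*139 = (5652642/4675)*139 = 785717238/4675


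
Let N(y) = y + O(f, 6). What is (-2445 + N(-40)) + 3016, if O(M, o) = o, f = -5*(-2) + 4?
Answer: 537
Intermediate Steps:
f = 14 (f = 10 + 4 = 14)
N(y) = 6 + y (N(y) = y + 6 = 6 + y)
(-2445 + N(-40)) + 3016 = (-2445 + (6 - 40)) + 3016 = (-2445 - 34) + 3016 = -2479 + 3016 = 537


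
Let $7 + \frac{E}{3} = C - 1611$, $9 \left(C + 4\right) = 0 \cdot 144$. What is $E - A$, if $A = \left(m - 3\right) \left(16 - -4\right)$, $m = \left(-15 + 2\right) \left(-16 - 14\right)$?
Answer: $-12606$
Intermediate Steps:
$m = 390$ ($m = \left(-13\right) \left(-30\right) = 390$)
$C = -4$ ($C = -4 + \frac{0 \cdot 144}{9} = -4 + \frac{1}{9} \cdot 0 = -4 + 0 = -4$)
$A = 7740$ ($A = \left(390 - 3\right) \left(16 - -4\right) = 387 \left(16 + 4\right) = 387 \cdot 20 = 7740$)
$E = -4866$ ($E = -21 + 3 \left(-4 - 1611\right) = -21 + 3 \left(-1615\right) = -21 - 4845 = -4866$)
$E - A = -4866 - 7740 = -12606$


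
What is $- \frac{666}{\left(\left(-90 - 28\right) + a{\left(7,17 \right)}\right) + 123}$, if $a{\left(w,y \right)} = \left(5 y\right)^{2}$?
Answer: $- \frac{111}{1205} \approx -0.092116$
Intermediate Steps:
$a{\left(w,y \right)} = 25 y^{2}$
$- \frac{666}{\left(\left(-90 - 28\right) + a{\left(7,17 \right)}\right) + 123} = - \frac{666}{\left(\left(-90 - 28\right) + 25 \cdot 17^{2}\right) + 123} = - \frac{666}{\left(\left(-90 - 28\right) + 25 \cdot 289\right) + 123} = - \frac{666}{\left(-118 + 7225\right) + 123} = - \frac{666}{7107 + 123} = - \frac{666}{7230} = \left(-666\right) \frac{1}{7230} = - \frac{111}{1205}$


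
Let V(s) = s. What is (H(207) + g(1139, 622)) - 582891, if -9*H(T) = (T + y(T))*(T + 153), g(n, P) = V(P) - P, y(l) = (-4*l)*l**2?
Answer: 1418567709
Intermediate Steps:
y(l) = -4*l**3
g(n, P) = 0 (g(n, P) = P - P = 0)
H(T) = -(153 + T)*(T - 4*T**3)/9 (H(T) = -(T - 4*T**3)*(T + 153)/9 = -(T - 4*T**3)*(153 + T)/9 = -(153 + T)*(T - 4*T**3)/9)
(H(207) + g(1139, 622)) - 582891 = ((1/9)*207*(-153 - 1*207 + 4*207**3 + 612*207**2) + 0) - 582891 = ((1/9)*207*(-153 - 207 + 4*8869743 + 612*42849) + 0) - 582891 = ((1/9)*207*(-153 - 207 + 35478972 + 26223588) + 0) - 582891 = ((1/9)*207*61702200 + 0) - 582891 = (1419150600 + 0) - 582891 = 1419150600 - 582891 = 1418567709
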